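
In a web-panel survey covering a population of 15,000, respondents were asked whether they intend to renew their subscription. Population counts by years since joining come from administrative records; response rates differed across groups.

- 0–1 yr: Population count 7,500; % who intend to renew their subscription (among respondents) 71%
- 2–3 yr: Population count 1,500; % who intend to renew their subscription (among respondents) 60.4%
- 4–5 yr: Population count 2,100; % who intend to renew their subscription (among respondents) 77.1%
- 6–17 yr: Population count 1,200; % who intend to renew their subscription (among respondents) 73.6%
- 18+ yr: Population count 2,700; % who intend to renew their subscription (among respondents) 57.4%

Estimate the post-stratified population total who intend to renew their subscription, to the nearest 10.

Estimated count per cell = population count × respondent percentage:
  0–1 yr: 7,500 × 71% = 5325
  2–3 yr: 1,500 × 60.4% = 906
  4–5 yr: 2,100 × 77.1% = 1619.1
  6–17 yr: 1,200 × 73.6% = 883.2
  18+ yr: 2,700 × 57.4% = 1549.8
Estimated total = 10283.1 → 10,280.

10,280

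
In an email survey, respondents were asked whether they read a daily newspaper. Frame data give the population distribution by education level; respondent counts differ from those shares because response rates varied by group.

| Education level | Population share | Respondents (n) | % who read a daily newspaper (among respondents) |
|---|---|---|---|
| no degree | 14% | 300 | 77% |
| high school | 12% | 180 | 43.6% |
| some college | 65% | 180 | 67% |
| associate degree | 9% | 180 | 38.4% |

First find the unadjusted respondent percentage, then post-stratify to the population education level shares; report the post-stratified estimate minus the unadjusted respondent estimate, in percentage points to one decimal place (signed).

+3.6 percentage points

Naive respondent-only estimate (weights = respondent counts):
  (300/840)×77 + (180/840)×43.6 + (180/840)×67 + (180/840)×38.4 = 59.4286%
Reweighting by population education level shares:
  0.14×77 + 0.12×43.6 + 0.65×67 + 0.09×38.4 = 63.018%
Difference = 63.018 − 59.4286 = 3.5894 pp.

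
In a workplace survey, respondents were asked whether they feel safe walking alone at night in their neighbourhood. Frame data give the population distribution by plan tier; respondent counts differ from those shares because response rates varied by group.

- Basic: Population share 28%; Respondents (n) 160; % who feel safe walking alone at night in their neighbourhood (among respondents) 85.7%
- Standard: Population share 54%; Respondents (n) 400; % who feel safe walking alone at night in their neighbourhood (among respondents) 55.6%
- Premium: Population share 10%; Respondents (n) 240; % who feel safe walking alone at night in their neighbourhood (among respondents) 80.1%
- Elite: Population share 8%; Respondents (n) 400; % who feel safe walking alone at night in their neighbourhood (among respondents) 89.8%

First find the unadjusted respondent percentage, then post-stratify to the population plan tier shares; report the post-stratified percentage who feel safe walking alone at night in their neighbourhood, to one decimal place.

Naive respondent-only estimate (weights = respondent counts):
  (160/1200)×85.7 + (400/1200)×55.6 + (240/1200)×80.1 + (400/1200)×89.8 = 75.9133%
Post-stratifying to population shares instead:
  0.28×85.7 + 0.54×55.6 + 0.1×80.1 + 0.08×89.8 = 69.214%

69.2%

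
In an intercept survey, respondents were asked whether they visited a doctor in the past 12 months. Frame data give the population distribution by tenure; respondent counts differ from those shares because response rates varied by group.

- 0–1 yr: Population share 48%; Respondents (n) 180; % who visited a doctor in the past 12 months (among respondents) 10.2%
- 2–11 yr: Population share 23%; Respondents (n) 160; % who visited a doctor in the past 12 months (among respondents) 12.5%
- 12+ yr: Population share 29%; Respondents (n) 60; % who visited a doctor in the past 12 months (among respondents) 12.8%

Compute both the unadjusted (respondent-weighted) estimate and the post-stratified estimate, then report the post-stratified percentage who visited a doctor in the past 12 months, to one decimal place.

Without adjustment, the pooled respondent share is:
  (180/400)×10.2 + (160/400)×12.5 + (60/400)×12.8 = 11.51%
Post-stratifying to population shares instead:
  0.48×10.2 + 0.23×12.5 + 0.29×12.8 = 11.483%

11.5%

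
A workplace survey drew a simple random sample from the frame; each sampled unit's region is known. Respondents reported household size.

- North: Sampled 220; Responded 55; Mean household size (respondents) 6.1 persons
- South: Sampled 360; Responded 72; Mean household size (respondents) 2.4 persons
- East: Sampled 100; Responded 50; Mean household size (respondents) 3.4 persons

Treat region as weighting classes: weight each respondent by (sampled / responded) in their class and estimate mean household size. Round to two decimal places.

3.74

Response rates by class: North 55/220 = 25%, South 72/360 = 20%, East 50/100 = 50%.
With weight = n_sampled/n_responded per class, the weighted class total is n_sampled:
  North: 220 × 6.1 = 1342
  South: 360 × 2.4 = 864
  East: 100 × 3.4 = 340
Adjusted estimate = 2546 / 680 = 3.74412 → 3.74.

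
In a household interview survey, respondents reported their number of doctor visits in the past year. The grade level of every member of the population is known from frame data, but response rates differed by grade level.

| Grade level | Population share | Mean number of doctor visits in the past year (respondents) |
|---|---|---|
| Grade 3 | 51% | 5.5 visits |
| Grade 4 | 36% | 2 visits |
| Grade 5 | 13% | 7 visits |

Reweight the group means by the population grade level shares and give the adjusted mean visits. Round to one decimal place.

4.4

Weight each group's respondent value by its population share:
  Grade 3: 0.51 × 5.5 = 2.805
  Grade 4: 0.36 × 2 = 0.72
  Grade 5: 0.13 × 7 = 0.91
Post-stratified estimate = 4.435 → 4.4.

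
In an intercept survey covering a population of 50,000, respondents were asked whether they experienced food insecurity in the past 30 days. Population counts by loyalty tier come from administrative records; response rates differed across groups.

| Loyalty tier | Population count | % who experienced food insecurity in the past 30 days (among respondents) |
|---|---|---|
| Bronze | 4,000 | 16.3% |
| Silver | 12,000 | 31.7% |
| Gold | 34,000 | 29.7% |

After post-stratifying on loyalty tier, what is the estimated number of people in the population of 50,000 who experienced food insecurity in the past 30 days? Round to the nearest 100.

14,600

Each cell contributes its population count × the respondent rate:
  Bronze: 4,000 × 16.3% = 652
  Silver: 12,000 × 31.7% = 3804
  Gold: 34,000 × 29.7% = 10,098
Estimated total = 14,554 → 14,600.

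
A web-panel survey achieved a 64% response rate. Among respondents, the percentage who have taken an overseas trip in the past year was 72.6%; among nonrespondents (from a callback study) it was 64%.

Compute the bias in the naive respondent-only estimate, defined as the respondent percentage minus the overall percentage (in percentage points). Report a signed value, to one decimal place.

+3.1 percentage points

Nonresponse fraction = 1 − 0.64 = 0.36.
Bias = (nonresponse fraction) × (respondent percentage − nonrespondent percentage)
     = 0.36 × (72.6 − 64) = 0.36 × 8.6 = 3.096.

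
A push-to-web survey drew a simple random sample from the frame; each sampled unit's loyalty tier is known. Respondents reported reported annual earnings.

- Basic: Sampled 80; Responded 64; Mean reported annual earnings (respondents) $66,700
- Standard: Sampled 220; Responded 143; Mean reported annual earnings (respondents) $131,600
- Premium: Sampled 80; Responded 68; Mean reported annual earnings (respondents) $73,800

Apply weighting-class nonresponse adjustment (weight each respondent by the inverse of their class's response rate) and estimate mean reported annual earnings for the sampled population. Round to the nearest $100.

Class response rates: Basic 64/80 = 80%, Standard 143/220 = 65%, Premium 68/80 = 85%.
Inverse-response-rate weighting restores each class to its sampled count, so class totals weight by n_sampled:
  Basic: 80 × 66,700 = 5,336,000
  Standard: 220 × 131,600 = 28,952,000
  Premium: 80 × 73,800 = 5,904,000
Adjusted estimate = 40,192,000 / 380 = 105768 → $105,800.

$105,800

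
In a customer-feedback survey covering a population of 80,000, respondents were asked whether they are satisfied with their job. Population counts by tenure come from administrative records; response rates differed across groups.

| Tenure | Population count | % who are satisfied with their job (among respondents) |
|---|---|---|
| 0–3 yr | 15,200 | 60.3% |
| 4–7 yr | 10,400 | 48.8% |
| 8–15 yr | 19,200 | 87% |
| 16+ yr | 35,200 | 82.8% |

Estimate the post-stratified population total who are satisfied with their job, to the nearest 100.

Each cell contributes its population count × the respondent rate:
  0–3 yr: 15,200 × 60.3% = 9165.6
  4–7 yr: 10,400 × 48.8% = 5075.2
  8–15 yr: 19,200 × 87% = 16,704
  16+ yr: 35,200 × 82.8% = 29145.6
Estimated total = 60090.4 → 60,100.

60,100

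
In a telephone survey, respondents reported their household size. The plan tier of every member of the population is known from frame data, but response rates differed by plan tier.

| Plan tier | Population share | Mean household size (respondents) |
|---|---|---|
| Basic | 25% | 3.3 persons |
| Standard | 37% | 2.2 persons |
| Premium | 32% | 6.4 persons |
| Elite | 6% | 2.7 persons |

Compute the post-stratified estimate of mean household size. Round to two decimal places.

Post-stratification weights by population share, not respondent share:
  Basic: 0.25 × 3.3 = 0.825
  Standard: 0.37 × 2.2 = 0.814
  Premium: 0.32 × 6.4 = 2.048
  Elite: 0.06 × 2.7 = 0.162
Post-stratified estimate = 3.849 → 3.85.

3.85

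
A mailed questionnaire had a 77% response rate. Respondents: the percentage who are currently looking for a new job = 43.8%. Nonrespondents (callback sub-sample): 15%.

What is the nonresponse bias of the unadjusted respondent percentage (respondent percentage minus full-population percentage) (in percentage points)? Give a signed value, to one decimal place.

+6.6 percentage points

Nonresponse fraction = 1 − 0.77 = 0.23.
Bias = (nonresponse fraction) × (respondent percentage − nonrespondent percentage)
     = 0.23 × (43.8 − 15) = 0.23 × 28.8 = 6.624.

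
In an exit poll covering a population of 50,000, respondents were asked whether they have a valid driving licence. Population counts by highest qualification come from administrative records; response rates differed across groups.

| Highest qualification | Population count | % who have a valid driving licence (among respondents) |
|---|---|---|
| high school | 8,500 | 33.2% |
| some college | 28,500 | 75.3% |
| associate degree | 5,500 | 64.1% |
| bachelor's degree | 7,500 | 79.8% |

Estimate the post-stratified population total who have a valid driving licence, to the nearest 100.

33,800

Apply each group's respondent rate to its population count:
  high school: 8,500 × 33.2% = 2822
  some college: 28,500 × 75.3% = 21460.5
  associate degree: 5,500 × 64.1% = 3525.5
  bachelor's degree: 7,500 × 79.8% = 5985
Estimated total = 33,793 → 33,800.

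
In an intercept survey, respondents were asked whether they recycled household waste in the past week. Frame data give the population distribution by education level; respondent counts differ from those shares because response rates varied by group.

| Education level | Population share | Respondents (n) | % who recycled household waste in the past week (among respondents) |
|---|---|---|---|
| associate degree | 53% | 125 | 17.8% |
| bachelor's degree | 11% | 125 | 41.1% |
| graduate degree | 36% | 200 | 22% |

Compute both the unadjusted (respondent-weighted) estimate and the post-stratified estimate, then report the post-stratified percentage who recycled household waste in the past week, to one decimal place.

Naive respondent-only estimate (weights = respondent counts):
  (125/450)×17.8 + (125/450)×41.1 + (200/450)×22 = 26.1389%
Post-stratified estimate weights by population shares:
  0.53×17.8 + 0.11×41.1 + 0.36×22 = 21.875%

21.9%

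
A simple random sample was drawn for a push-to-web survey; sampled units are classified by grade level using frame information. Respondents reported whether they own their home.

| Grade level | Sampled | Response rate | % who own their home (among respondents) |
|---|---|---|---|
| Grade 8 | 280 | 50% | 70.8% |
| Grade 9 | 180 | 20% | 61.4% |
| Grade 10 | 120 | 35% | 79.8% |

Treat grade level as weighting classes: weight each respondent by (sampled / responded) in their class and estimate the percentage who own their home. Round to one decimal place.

Weighting each respondent by the inverse class response rate inflates each class back to its sampled size, so the class weight is n_sampled:
  Grade 8: 280 × 70.8 = 19,824
  Grade 9: 180 × 61.4 = 11,052
  Grade 10: 120 × 79.8 = 9576
Adjusted estimate = 40,452 / 580 = 69.7448 → 69.7%.

69.7%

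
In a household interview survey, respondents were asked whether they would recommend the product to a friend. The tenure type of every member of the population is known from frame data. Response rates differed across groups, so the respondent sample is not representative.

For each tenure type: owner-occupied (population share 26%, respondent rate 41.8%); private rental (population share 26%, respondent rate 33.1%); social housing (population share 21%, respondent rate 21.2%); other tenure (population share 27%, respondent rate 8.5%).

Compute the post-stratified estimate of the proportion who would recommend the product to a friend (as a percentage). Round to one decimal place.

26.2%

Weight each group's respondent value by its population share:
  owner-occupied: 0.26 × 41.8 = 10.868
  private rental: 0.26 × 33.1 = 8.606
  social housing: 0.21 × 21.2 = 4.452
  other tenure: 0.27 × 8.5 = 2.295
Post-stratified estimate = 26.221 → 26.2%.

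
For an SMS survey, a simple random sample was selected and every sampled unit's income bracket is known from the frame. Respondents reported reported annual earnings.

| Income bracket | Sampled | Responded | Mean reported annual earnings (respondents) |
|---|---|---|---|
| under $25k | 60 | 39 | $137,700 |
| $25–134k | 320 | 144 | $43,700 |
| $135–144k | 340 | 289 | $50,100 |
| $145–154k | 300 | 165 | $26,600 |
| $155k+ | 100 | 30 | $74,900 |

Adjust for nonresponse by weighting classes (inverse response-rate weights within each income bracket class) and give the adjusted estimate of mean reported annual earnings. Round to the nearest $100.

$48,900

Response rates by class: under $25k 39/60 = 65%, $25–134k 144/320 = 45%, $135–144k 289/340 = 85%, $145–154k 165/300 = 55%, $155k+ 30/100 = 30%.
Inverse-response-rate weighting restores each class to its sampled count, so class totals weight by n_sampled:
  under $25k: 60 × 137,700 = 8,262,000
  $25–134k: 320 × 43,700 = 13,984,000
  $135–144k: 340 × 50,100 = 17,034,000
  $145–154k: 300 × 26,600 = 7,980,000
  $155k+: 100 × 74,900 = 7,490,000
Adjusted estimate = 54,750,000 / 1,120 = 48883.9 → $48,900.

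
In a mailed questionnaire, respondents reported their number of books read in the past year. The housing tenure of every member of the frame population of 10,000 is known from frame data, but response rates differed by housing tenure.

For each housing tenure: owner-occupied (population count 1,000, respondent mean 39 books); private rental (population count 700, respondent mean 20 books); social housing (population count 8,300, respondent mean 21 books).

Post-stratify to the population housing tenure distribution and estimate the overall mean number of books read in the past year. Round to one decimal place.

Reweight to the known housing tenure distribution:
  owner-occupied: (1,000/10,000) × 39 = 3.9
  private rental: (700/10,000) × 20 = 1.4
  social housing: (8,300/10,000) × 21 = 17.43
Post-stratified estimate = 22.73 → 22.7.

22.7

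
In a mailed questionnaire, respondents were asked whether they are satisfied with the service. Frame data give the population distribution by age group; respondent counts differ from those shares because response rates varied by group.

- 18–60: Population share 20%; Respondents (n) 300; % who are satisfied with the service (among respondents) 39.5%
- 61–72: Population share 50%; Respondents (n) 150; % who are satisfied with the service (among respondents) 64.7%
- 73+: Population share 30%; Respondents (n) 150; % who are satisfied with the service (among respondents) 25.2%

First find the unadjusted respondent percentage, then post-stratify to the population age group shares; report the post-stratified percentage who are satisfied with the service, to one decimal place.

Naive respondent-only estimate (weights = respondent counts):
  (300/600)×39.5 + (150/600)×64.7 + (150/600)×25.2 = 42.225%
Reweighting by population age group shares:
  0.2×39.5 + 0.5×64.7 + 0.3×25.2 = 47.81%

47.8%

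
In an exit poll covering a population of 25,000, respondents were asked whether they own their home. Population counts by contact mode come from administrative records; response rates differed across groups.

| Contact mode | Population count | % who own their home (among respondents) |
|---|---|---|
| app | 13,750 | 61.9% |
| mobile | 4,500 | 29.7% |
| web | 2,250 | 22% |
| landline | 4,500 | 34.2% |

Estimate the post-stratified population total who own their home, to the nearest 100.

Estimated count per cell = population count × respondent percentage:
  app: 13,750 × 61.9% = 8511.25
  mobile: 4,500 × 29.7% = 1336.5
  web: 2,250 × 22% = 495
  landline: 4,500 × 34.2% = 1539
Estimated total = 11881.8 → 11,900.

11,900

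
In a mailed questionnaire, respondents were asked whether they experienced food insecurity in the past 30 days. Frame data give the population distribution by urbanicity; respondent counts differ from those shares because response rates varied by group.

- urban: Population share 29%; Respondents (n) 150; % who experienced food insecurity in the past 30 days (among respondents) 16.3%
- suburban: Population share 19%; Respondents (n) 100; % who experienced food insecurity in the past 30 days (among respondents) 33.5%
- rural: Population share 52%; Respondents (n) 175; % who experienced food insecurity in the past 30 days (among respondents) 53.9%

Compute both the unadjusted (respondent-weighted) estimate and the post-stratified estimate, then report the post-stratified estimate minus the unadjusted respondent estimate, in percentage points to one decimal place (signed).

+3.3 percentage points

Naive respondent-only estimate (weights = respondent counts):
  (150/425)×16.3 + (100/425)×33.5 + (175/425)×53.9 = 35.8294%
Reweighting by population urbanicity shares:
  0.29×16.3 + 0.19×33.5 + 0.52×53.9 = 39.12%
Difference = 39.12 − 35.8294 = 3.2906 pp.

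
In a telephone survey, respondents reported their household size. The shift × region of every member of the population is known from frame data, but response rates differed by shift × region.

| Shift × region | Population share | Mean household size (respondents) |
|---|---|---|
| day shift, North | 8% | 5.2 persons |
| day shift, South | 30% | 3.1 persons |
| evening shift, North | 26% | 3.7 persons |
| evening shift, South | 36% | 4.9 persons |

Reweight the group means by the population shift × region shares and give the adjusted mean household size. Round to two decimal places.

Post-stratification weights by population share, not respondent share:
  day shift, North: 0.08 × 5.2 = 0.416
  day shift, South: 0.3 × 3.1 = 0.93
  evening shift, North: 0.26 × 3.7 = 0.962
  evening shift, South: 0.36 × 4.9 = 1.764
Post-stratified estimate = 4.072 → 4.07.

4.07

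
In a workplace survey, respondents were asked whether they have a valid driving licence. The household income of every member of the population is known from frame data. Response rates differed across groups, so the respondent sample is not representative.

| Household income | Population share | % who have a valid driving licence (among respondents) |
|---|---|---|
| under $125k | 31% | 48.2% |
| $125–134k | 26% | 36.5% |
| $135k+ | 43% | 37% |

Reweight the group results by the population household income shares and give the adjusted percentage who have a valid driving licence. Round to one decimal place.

40.3%

Reweight to the known household income distribution:
  under $125k: 0.31 × 48.2 = 14.942
  $125–134k: 0.26 × 36.5 = 9.49
  $135k+: 0.43 × 37 = 15.91
Post-stratified estimate = 40.342 → 40.3%.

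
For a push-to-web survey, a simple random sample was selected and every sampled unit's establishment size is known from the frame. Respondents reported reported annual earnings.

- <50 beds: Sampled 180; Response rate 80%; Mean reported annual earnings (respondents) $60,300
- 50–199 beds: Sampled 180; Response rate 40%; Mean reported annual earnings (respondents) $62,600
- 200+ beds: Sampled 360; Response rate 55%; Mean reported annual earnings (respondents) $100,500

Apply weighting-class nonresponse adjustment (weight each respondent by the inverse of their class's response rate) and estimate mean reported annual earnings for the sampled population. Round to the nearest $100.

Each respondent's weight = sampled/responded in their class; summing within a class gives n_sampled, so:
  <50 beds: 180 × 60,300 = 10,854,000
  50–199 beds: 180 × 62,600 = 11,268,000
  200+ beds: 360 × 100,500 = 36,180,000
Adjusted estimate = 58,302,000 / 720 = 80,975 → $81,000.

$81,000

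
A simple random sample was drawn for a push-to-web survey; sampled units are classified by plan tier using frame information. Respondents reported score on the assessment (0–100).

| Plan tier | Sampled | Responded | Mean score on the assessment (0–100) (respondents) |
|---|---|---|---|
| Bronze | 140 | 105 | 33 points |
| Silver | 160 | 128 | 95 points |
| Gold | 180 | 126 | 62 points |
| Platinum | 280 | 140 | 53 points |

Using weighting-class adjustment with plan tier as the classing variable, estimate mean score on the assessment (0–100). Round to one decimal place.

60.3

Response rates by class: Bronze 105/140 = 75%, Silver 128/160 = 80%, Gold 126/180 = 70%, Platinum 140/280 = 50%.
With weight = n_sampled/n_responded per class, the weighted class total is n_sampled:
  Bronze: 140 × 33 = 4620
  Silver: 160 × 95 = 15,200
  Gold: 180 × 62 = 11,160
  Platinum: 280 × 53 = 14,840
Adjusted estimate = 45,820 / 760 = 60.2895 → 60.3.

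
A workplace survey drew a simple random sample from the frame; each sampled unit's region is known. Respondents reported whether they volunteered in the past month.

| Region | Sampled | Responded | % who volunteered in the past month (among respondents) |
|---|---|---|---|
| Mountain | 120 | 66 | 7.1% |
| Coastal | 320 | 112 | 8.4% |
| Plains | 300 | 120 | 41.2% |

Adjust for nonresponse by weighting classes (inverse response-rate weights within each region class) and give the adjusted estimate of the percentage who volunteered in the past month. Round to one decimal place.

21.5%

Response rates by class: Mountain 66/120 = 55%, Coastal 112/320 = 35%, Plains 120/300 = 40%.
Inverse-response-rate weighting restores each class to its sampled count, so class totals weight by n_sampled:
  Mountain: 120 × 7.1 = 852
  Coastal: 320 × 8.4 = 2688
  Plains: 300 × 41.2 = 12,360
Adjusted estimate = 15,900 / 740 = 21.4865 → 21.5%.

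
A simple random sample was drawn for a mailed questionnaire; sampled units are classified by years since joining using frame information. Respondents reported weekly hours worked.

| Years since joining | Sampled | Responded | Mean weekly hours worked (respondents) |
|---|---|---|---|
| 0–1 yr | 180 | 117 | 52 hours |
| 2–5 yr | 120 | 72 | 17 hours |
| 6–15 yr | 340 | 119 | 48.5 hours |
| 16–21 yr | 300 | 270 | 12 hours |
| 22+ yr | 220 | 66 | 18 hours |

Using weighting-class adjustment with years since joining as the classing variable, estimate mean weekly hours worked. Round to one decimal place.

30.6

Class response rates: 0–1 yr 117/180 = 65%, 2–5 yr 72/120 = 60%, 6–15 yr 119/340 = 35%, 16–21 yr 270/300 = 90%, 22+ yr 66/220 = 30%.
With weight = n_sampled/n_responded per class, the weighted class total is n_sampled:
  0–1 yr: 180 × 52 = 9360
  2–5 yr: 120 × 17 = 2040
  6–15 yr: 340 × 48.5 = 16,490
  16–21 yr: 300 × 12 = 3600
  22+ yr: 220 × 18 = 3960
Adjusted estimate = 35,450 / 1,160 = 30.5603 → 30.6.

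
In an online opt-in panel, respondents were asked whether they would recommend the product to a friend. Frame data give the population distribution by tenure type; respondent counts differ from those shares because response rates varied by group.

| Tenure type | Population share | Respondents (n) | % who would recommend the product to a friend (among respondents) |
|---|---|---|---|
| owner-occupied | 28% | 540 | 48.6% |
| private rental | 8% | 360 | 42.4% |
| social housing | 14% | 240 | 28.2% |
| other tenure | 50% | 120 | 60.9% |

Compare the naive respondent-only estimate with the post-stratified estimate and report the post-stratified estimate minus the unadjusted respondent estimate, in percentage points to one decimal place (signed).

Unadjusted (pooled respondent) estimate weights by respondent counts:
  (540/1260)×48.6 + (360/1260)×42.4 + (240/1260)×28.2 + (120/1260)×60.9 = 44.1143%
Reweighting by population tenure type shares:
  0.28×48.6 + 0.08×42.4 + 0.14×28.2 + 0.5×60.9 = 51.398%
Difference = 51.398 − 44.1143 = 7.2837 pp.

+7.3 percentage points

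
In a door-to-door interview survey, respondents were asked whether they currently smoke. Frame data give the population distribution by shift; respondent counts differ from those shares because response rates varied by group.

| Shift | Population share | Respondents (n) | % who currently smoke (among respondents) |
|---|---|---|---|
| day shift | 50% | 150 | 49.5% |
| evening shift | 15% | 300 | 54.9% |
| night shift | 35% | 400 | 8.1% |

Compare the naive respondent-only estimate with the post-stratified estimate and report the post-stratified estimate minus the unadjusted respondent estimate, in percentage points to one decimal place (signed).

Unadjusted (pooled respondent) estimate weights by respondent counts:
  (150/850)×49.5 + (300/850)×54.9 + (400/850)×8.1 = 31.9235%
Post-stratifying to population shares instead:
  0.5×49.5 + 0.15×54.9 + 0.35×8.1 = 35.82%
Difference = 35.82 − 31.9235 = 3.8965 pp.

+3.9 percentage points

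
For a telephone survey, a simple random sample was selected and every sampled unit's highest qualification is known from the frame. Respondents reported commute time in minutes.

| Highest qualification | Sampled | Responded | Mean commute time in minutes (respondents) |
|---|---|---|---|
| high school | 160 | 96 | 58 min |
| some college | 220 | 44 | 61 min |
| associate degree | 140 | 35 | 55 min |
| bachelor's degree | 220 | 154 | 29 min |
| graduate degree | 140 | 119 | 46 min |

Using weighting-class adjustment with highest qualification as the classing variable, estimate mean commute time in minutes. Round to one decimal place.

49.1

Response rates by class: high school 96/160 = 60%, some college 44/220 = 20%, associate degree 35/140 = 25%, bachelor's degree 154/220 = 70%, graduate degree 119/140 = 85%.
Weighting each respondent by the inverse class response rate inflates each class back to its sampled size, so the class weight is n_sampled:
  high school: 160 × 58 = 9280
  some college: 220 × 61 = 13,420
  associate degree: 140 × 55 = 7700
  bachelor's degree: 220 × 29 = 6380
  graduate degree: 140 × 46 = 6440
Adjusted estimate = 43,220 / 880 = 49.1136 → 49.1.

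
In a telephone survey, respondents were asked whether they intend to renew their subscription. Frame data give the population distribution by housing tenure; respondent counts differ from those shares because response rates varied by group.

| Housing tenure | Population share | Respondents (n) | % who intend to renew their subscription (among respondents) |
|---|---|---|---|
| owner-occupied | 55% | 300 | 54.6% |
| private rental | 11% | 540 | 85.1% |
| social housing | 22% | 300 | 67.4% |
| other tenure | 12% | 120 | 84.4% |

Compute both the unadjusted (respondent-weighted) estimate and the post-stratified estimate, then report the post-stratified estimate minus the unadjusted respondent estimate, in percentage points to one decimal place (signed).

-9.2 percentage points

Naive respondent-only estimate (weights = respondent counts):
  (300/1260)×54.6 + (540/1260)×85.1 + (300/1260)×67.4 + (120/1260)×84.4 = 73.5571%
Post-stratified estimate weights by population shares:
  0.55×54.6 + 0.11×85.1 + 0.22×67.4 + 0.12×84.4 = 64.347%
Difference = 64.347 − 73.5571 = -9.2101 pp.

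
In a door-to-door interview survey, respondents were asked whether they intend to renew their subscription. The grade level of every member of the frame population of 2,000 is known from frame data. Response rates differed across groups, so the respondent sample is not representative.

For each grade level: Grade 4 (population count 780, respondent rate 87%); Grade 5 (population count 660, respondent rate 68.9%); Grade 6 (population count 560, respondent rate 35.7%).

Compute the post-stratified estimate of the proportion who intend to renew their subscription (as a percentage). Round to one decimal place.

66.7%

Each cell contributes population-share × respondent value:
  Grade 4: (780/2,000) × 87 = 33.93
  Grade 5: (660/2,000) × 68.9 = 22.737
  Grade 6: (560/2,000) × 35.7 = 9.996
Post-stratified estimate = 66.663 → 66.7%.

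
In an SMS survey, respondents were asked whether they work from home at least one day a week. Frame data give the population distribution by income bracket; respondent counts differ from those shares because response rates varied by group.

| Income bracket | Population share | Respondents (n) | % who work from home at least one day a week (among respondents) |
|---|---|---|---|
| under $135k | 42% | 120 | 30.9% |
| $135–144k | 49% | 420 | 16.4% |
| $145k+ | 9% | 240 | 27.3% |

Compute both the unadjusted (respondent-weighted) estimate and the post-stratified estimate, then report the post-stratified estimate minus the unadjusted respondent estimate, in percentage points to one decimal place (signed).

+1.5 percentage points

Unadjusted (pooled respondent) estimate weights by respondent counts:
  (120/780)×30.9 + (420/780)×16.4 + (240/780)×27.3 = 21.9846%
Post-stratifying to population shares instead:
  0.42×30.9 + 0.49×16.4 + 0.09×27.3 = 23.471%
Difference = 23.471 − 21.9846 = 1.4864 pp.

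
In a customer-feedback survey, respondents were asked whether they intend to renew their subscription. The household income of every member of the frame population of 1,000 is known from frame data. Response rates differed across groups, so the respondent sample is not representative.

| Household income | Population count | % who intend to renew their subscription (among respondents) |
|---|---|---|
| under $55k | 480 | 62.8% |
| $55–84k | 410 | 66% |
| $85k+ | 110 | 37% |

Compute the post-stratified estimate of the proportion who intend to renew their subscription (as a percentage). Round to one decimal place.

61.3%

Post-stratification weights by population share, not respondent share:
  under $55k: (480/1,000) × 62.8 = 30.144
  $55–84k: (410/1,000) × 66 = 27.06
  $85k+: (110/1,000) × 37 = 4.07
Post-stratified estimate = 61.274 → 61.3%.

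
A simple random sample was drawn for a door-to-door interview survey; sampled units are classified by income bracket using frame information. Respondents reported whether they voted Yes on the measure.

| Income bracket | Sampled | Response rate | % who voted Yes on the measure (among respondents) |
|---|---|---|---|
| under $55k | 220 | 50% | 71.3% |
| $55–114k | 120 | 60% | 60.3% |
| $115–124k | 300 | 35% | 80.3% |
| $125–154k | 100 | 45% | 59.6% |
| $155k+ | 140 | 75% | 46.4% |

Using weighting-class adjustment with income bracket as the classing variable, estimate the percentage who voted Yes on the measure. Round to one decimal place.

Each respondent's weight = sampled/responded in their class; summing within a class gives n_sampled, so:
  under $55k: 220 × 71.3 = 15,686
  $55–114k: 120 × 60.3 = 7236
  $115–124k: 300 × 80.3 = 24,090
  $125–154k: 100 × 59.6 = 5960
  $155k+: 140 × 46.4 = 6496
Adjusted estimate = 59,468 / 880 = 67.5773 → 67.6%.

67.6%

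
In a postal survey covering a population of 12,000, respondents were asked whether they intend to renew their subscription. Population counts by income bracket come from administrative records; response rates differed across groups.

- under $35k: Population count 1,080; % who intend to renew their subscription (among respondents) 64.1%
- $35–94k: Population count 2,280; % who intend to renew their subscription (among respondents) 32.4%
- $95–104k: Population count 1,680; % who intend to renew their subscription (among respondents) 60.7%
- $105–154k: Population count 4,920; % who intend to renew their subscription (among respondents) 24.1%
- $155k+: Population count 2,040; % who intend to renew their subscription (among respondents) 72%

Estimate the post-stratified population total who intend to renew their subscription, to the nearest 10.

Each cell contributes its population count × the respondent rate:
  under $35k: 1,080 × 64.1% = 692.28
  $35–94k: 2,280 × 32.4% = 738.72
  $95–104k: 1,680 × 60.7% = 1019.76
  $105–154k: 4,920 × 24.1% = 1185.72
  $155k+: 2,040 × 72% = 1468.8
Estimated total = 5105.28 → 5,110.

5,110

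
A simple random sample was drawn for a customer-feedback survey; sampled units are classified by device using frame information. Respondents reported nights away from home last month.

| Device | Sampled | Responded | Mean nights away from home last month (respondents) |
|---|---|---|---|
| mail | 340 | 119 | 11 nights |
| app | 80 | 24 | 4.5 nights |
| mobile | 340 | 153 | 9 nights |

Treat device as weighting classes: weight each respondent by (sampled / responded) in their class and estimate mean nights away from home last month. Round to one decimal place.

Response rates by class: mail 119/340 = 35%, app 24/80 = 30%, mobile 153/340 = 45%.
Each respondent's weight = sampled/responded in their class; summing within a class gives n_sampled, so:
  mail: 340 × 11 = 3740
  app: 80 × 4.5 = 360
  mobile: 340 × 9 = 3060
Adjusted estimate = 7160 / 760 = 9.42105 → 9.4.

9.4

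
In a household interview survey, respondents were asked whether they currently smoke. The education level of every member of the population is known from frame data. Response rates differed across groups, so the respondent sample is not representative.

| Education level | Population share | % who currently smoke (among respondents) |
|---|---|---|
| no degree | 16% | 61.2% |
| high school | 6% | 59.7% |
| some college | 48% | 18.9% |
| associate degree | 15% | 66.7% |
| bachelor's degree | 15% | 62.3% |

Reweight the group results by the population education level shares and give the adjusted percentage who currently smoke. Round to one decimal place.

41.8%

Post-stratification weights by population share, not respondent share:
  no degree: 0.16 × 61.2 = 9.792
  high school: 0.06 × 59.7 = 3.582
  some college: 0.48 × 18.9 = 9.072
  associate degree: 0.15 × 66.7 = 10.005
  bachelor's degree: 0.15 × 62.3 = 9.345
Post-stratified estimate = 41.796 → 41.8%.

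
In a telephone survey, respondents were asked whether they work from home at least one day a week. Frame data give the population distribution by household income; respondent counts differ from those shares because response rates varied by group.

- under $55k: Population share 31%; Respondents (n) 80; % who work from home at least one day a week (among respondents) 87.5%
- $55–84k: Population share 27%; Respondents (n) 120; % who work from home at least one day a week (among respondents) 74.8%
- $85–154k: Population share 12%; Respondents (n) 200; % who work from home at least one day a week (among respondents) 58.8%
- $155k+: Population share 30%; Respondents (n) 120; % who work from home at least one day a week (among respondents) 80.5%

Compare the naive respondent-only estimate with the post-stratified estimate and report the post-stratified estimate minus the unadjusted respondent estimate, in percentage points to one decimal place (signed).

+6.6 percentage points

Unadjusted (pooled respondent) estimate weights by respondent counts:
  (80/520)×87.5 + (120/520)×74.8 + (200/520)×58.8 + (120/520)×80.5 = 71.9154%
Post-stratifying to population shares instead:
  0.31×87.5 + 0.27×74.8 + 0.12×58.8 + 0.3×80.5 = 78.527%
Difference = 78.527 − 71.9154 = 6.6116 pp.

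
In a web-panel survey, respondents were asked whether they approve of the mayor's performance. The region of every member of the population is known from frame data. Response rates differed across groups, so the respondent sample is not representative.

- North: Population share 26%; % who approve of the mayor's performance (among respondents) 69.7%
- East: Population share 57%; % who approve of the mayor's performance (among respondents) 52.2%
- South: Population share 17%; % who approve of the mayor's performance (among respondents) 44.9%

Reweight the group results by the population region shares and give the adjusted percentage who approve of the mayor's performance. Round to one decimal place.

55.5%

Post-stratification weights by population share, not respondent share:
  North: 0.26 × 69.7 = 18.122
  East: 0.57 × 52.2 = 29.754
  South: 0.17 × 44.9 = 7.633
Post-stratified estimate = 55.509 → 55.5%.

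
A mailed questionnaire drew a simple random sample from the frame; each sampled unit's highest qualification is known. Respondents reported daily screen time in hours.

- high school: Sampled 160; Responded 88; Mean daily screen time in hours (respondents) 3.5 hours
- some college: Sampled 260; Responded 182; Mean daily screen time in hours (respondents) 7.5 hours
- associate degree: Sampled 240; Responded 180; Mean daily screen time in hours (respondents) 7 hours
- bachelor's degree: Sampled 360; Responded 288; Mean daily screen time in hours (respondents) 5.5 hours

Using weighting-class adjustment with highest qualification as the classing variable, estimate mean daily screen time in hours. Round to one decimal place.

Response rates by class: high school 88/160 = 55%, some college 182/260 = 70%, associate degree 180/240 = 75%, bachelor's degree 288/360 = 80%.
Inverse-response-rate weighting restores each class to its sampled count, so class totals weight by n_sampled:
  high school: 160 × 3.5 = 560
  some college: 260 × 7.5 = 1950
  associate degree: 240 × 7 = 1680
  bachelor's degree: 360 × 5.5 = 1980
Adjusted estimate = 6170 / 1,020 = 6.04902 → 6.0.

6.0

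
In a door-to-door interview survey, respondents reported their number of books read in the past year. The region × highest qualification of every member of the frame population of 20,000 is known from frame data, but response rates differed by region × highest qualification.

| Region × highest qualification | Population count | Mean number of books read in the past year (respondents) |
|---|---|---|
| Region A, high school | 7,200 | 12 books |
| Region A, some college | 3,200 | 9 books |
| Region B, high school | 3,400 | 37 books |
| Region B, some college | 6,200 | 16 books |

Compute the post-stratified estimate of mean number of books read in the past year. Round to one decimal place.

Reweight to the known region × highest qualification distribution:
  Region A, high school: (7,200/20,000) × 12 = 4.32
  Region A, some college: (3,200/20,000) × 9 = 1.44
  Region B, high school: (3,400/20,000) × 37 = 6.29
  Region B, some college: (6,200/20,000) × 16 = 4.96
Post-stratified estimate = 17.01 → 17.0.

17.0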